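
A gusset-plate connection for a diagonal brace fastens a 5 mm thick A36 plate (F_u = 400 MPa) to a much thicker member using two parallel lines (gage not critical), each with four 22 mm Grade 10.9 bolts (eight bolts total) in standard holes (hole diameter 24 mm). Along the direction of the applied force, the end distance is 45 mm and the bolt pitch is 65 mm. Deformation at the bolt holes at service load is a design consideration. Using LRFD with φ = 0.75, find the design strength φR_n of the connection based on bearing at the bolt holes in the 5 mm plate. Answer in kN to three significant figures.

Per bolt r_n = 1.2 l_c t F_u ≤ 2.4 d t F_u; upper limit = 2.4 × 22 × 5 × 400 / 1000 = 105.6 kN.
Edge bolt: l_c = 45 − 24/2 = 33 mm → 1.2 × 33 × 5 × 400 / 1000 = 79.2 → r_n = 79.2 kN.
Interior bolts: l_c = 65 − 24 = 41 mm → 1.2 × 41 × 5 × 400 / 1000 = 98.4 → r_n = 98.4 kN.
R_n = 2 × 79.2 + 6 × 98.4 = 748.8 kN.
Design strength φR_n = 0.75 × 748.8 = 562 kN.

562 kN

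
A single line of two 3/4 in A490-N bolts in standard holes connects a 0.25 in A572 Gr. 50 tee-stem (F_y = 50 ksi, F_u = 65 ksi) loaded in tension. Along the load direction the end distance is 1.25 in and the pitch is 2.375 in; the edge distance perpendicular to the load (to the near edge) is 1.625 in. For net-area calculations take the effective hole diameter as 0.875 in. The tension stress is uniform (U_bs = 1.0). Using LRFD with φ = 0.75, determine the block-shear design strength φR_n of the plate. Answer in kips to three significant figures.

31.4 kips

Shear plane L_v = 1.25 + 1·2.375 = 3.625 in; A_gv = 3.625 × 0.25 = 0.9062 in².
A_nv = (3.625 − 1.5·0.875) × 0.25 = 0.5781 in².
A_nt = (1.625 − 0.5·0.875) × 0.25 = 0.2969 in².
0.6 F_u A_nv = 22.55 kips; 0.6 F_y A_gv = 27.19 kips → shear rupture governs the shear term.
R_n = 22.55 + 1.0 × 65 × 0.2969 = 41.84 kips.
Design strength φR_n = 0.75 × 41.84 = 31.4 kips.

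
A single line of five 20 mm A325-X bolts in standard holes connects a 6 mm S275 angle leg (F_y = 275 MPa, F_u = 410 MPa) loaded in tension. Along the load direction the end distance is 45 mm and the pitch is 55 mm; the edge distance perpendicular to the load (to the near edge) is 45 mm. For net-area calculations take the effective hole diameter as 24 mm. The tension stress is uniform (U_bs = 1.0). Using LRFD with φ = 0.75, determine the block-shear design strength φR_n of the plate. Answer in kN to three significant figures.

Shear plane L_v = 45 + 4·55 = 265 mm; A_gv = 265 × 6 = 1590 mm².
A_nv = (265 − 4.5·24) × 6 = 942 mm².
A_nt = (45 − 0.5·24) × 6 = 198 mm².
0.6 F_u A_nv = 231.7 kN; 0.6 F_y A_gv = 262.4 kN → shear rupture governs the shear term.
R_n = 231.7 + 1.0 × 410 × 198 / 1000 = 312.9 kN.
Design strength φR_n = 0.75 × 312.9 = 235 kN.

235 kN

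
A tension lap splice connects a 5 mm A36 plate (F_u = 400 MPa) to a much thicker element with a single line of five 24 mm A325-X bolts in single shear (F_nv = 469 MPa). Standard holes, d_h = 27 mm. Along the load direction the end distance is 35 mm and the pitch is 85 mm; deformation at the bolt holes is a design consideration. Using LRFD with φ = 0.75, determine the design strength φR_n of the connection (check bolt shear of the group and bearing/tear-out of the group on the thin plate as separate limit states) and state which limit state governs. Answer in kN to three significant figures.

384 kN (bearing governs)

Bolt shear: A_b = π·24²/4 = 452.4 mm²; R_n = 469 × 452.4 × 5 × 1 / 1000 = 1061 kN → 0.75 × 1061 = 796 kN.
Bearing (1.2 l_c t F_u ≤ 2.4 d t F_u): upper limit = 2.4·24·5·400 / 1000 = 115.2 kN.
  Edge l_c = 35 − 27/2 = 21.5 → r_n = 51.6 kN; interior l_c = 85 − 27 = 58 → r_n = 115.2 kN.
  R_n,bearing = 1·51.6 + 4·115.2 = 512.4 kN → 0.75 × 512.4 = 384 kN.
Bearing governs: 384 kN.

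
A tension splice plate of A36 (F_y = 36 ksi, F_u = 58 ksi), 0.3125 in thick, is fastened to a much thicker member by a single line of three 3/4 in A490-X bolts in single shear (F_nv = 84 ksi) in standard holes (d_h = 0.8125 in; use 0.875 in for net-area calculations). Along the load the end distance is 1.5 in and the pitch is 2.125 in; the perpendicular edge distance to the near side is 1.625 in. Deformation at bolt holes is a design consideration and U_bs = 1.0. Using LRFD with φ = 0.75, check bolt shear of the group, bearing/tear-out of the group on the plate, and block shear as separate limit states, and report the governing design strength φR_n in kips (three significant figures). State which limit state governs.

Bolt shear: A_b = π·0.75²/4 = 0.4418 in²; R_n = 84 × 0.4418 × 3 × 1 = 111.3 kips → 0.75 × 111.3 = 83.5 kips.
Bearing: edge l_c = 1.094, r_n = 23.79 kips; interior l_c = 1.312, r_n = 28.55 kips; R_n = 23.79 + 2·28.55 = 80.88 kips → 60.7 kips.
Block shear: A_gv = 1.797, A_nv = 1.113, A_nt = 0.3711 in²; R_n = min(0.6F_uA_nv, 0.6F_yA_gv) + U_bs·F_u·A_nt = 60.27 kips → 45.2 kips.
Block shear governs: 45.2 kips.

45.2 kips (block shear governs)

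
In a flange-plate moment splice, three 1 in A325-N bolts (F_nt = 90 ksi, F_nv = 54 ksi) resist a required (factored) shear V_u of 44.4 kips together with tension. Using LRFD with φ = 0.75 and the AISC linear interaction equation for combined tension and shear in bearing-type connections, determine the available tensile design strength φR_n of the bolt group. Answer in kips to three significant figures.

133 kips

A_b = π·1²/4 = 0.7854 in²; f_rv = 44.4 / (3 × 0.7854) = 18.84 ksi.
F'_nt = 1.3 F_nt − (F_nt / φF_nv) f_rv = 1.3·90 − (90/(0.75·54))·18.84 = 75.12 ksi, capped at F_nt → F'_nt = 75.12 ksi.
R_n = F'_nt · A_b · n = 75.12 × 0.7854 × 3 = 177 kips.
Design strength φR_n = 0.75 × 177 = 133 kips.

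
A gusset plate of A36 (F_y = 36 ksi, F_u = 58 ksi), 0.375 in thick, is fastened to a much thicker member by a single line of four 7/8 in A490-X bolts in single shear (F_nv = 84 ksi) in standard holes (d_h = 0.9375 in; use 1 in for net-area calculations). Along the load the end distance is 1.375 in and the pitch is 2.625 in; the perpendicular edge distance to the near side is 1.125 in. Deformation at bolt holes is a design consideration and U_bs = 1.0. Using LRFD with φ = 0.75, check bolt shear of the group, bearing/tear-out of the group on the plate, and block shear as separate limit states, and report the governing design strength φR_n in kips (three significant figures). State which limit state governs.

66.4 kips (block shear governs)

Bolt shear: A_b = π·0.875²/4 = 0.6013 in²; R_n = 84 × 0.6013 × 4 × 1 = 202 kips → 0.75 × 202 = 152 kips.
Bearing: edge l_c = 0.9062, r_n = 23.65 kips; interior l_c = 1.688, r_n = 44.04 kips; R_n = 23.65 + 3·44.04 = 155.8 kips → 117 kips.
Block shear: A_gv = 3.469, A_nv = 2.156, A_nt = 0.2344 in²; R_n = min(0.6F_uA_nv, 0.6F_yA_gv) + U_bs·F_u·A_nt = 88.52 kips → 66.4 kips.
Block shear governs: 66.4 kips.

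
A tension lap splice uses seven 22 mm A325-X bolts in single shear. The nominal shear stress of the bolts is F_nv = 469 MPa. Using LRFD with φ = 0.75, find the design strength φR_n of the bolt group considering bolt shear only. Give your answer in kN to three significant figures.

936 kN

A_b = π × 22² / 4 = 380.1 mm².
R_n = F_nv · A_b · n · n_s = 469 × 380.1 × 7 × 1 / 1000 = 1248 kN.
Design strength φR_n = 0.75 × 1248 = 936 kN.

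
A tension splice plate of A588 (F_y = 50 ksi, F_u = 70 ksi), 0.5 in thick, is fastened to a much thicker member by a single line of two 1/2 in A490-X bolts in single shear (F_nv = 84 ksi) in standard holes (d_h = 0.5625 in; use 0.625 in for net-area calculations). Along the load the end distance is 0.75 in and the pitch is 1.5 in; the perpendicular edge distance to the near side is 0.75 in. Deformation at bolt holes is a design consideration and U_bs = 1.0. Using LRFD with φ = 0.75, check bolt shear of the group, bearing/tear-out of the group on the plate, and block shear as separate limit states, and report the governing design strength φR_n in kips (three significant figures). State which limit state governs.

Bolt shear: A_b = π·0.5²/4 = 0.1963 in²; R_n = 84 × 0.1963 × 2 × 1 = 32.99 kips → 0.75 × 32.99 = 24.7 kips.
Bearing: edge l_c = 0.4688, r_n = 19.69 kips; interior l_c = 0.9375, r_n = 39.38 kips; R_n = 19.69 + 1·39.38 = 59.06 kips → 44.3 kips.
Block shear: A_gv = 1.125, A_nv = 0.6562, A_nt = 0.2188 in²; R_n = min(0.6F_uA_nv, 0.6F_yA_gv) + U_bs·F_u·A_nt = 42.88 kips → 32.2 kips.
Bolt shear governs: 24.7 kips.

24.7 kips (bolt shear governs)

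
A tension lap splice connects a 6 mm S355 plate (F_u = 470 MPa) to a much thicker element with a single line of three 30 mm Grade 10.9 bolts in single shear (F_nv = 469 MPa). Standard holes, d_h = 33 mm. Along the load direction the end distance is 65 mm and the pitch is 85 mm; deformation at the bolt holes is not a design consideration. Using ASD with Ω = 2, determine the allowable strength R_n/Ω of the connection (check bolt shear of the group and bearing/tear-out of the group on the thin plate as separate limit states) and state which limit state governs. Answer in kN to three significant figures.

Bolt shear: A_b = π·30²/4 = 706.9 mm²; R_n = 469 × 706.9 × 3 × 1 / 1000 = 994.5 kN → 994.5 / 2 = 497 kN.
Bearing (1.5 l_c t F_u ≤ 3.0 d t F_u): upper limit = 3.0·30·6·470 / 1000 = 253.8 kN.
  Edge l_c = 65 − 33/2 = 48.5 → r_n = 205.2 kN; interior l_c = 85 − 33 = 52 → r_n = 220 kN.
  R_n,bearing = 1·205.2 + 2·220 = 645.1 kN → 645.1 / 2 = 323 kN.
Bearing governs: 323 kN.

323 kN (bearing governs)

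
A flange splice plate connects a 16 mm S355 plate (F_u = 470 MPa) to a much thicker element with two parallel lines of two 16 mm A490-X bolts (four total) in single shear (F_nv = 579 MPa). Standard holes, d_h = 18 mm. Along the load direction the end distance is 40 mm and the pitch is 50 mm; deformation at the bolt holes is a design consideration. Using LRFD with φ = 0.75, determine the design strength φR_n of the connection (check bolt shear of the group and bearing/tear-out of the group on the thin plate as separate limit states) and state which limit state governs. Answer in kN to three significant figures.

349 kN (bolt shear governs)

Bolt shear: A_b = π·16²/4 = 201.1 mm²; R_n = 579 × 201.1 × 4 × 1 / 1000 = 465.7 kN → 0.75 × 465.7 = 349 kN.
Bearing (1.2 l_c t F_u ≤ 2.4 d t F_u): upper limit = 2.4·16·16·470 / 1000 = 288.8 kN.
  Edge l_c = 40 − 18/2 = 31 → r_n = 279.7 kN; interior l_c = 50 − 18 = 32 → r_n = 288.8 kN.
  R_n,bearing = 2·279.7 + 2·288.8 = 1137 kN → 0.75 × 1137 = 853 kN.
Bolt shear governs: 349 kN.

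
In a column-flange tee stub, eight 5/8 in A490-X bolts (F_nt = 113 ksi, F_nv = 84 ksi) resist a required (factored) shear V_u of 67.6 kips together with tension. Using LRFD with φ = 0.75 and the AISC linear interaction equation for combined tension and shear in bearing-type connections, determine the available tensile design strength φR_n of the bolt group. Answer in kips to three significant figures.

A_b = π·0.625²/4 = 0.3068 in²; f_rv = 67.6 / (8 × 0.3068) = 27.54 ksi.
F'_nt = 1.3 F_nt − (F_nt / φF_nv) f_rv = 1.3·113 − (113/(0.75·84))·27.54 = 97.5 ksi, capped at F_nt → F'_nt = 97.5 ksi.
R_n = F'_nt · A_b · n = 97.5 × 0.3068 × 8 = 239.3 kips.
Design strength φR_n = 0.75 × 239.3 = 179 kips.

179 kips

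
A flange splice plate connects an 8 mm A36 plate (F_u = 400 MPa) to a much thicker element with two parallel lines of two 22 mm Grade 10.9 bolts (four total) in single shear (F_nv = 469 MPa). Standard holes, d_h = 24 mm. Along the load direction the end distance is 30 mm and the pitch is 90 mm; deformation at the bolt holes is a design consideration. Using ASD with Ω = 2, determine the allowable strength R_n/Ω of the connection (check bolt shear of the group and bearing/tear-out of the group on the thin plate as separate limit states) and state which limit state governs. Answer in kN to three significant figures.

Bolt shear: A_b = π·22²/4 = 380.1 mm²; R_n = 469 × 380.1 × 4 × 1 / 1000 = 713.1 kN → 713.1 / 2 = 357 kN.
Bearing (1.2 l_c t F_u ≤ 2.4 d t F_u): upper limit = 2.4·22·8·400 / 1000 = 169 kN.
  Edge l_c = 30 − 24/2 = 18 → r_n = 69.12 kN; interior l_c = 90 − 24 = 66 → r_n = 169 kN.
  R_n,bearing = 2·69.12 + 2·169 = 476.2 kN → 476.2 / 2 = 238 kN.
Bearing governs: 238 kN.

238 kN (bearing governs)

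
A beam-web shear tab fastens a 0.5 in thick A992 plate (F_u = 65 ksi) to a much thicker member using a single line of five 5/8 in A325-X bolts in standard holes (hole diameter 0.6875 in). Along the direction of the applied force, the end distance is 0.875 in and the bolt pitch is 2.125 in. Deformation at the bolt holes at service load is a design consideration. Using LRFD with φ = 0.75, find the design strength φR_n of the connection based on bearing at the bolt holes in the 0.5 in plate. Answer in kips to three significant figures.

Per bolt r_n = 1.2 l_c t F_u ≤ 2.4 d t F_u; upper limit = 2.4 × 0.625 × 0.5 × 65 = 48.75 kips.
Edge bolt: l_c = 0.875 − 0.6875/2 = 0.5312 in → 1.2 × 0.5312 × 0.5 × 65 = 20.72 → r_n = 20.72 kips.
Interior bolts: l_c = 2.125 − 0.6875 = 1.438 in → 1.2 × 1.438 × 0.5 × 65 = 56.06 → r_n = 48.75 kips.
R_n = 1 × 20.72 + 4 × 48.75 = 215.7 kips.
Design strength φR_n = 0.75 × 215.7 = 162 kips.

162 kips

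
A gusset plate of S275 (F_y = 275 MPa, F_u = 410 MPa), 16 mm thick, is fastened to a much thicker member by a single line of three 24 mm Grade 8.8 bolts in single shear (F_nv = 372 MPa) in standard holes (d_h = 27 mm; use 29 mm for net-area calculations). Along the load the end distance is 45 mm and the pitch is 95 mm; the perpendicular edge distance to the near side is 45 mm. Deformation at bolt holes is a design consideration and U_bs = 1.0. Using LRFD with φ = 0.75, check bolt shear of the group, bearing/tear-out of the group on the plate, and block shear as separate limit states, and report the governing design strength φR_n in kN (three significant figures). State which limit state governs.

379 kN (bolt shear governs)

Bolt shear: A_b = π·24²/4 = 452.4 mm²; R_n = 372 × 452.4 × 3 × 1 / 1000 = 504.9 kN → 0.75 × 504.9 = 379 kN.
Bearing: edge l_c = 31.5, r_n = 248 kN; interior l_c = 68, r_n = 377.9 kN; R_n = 248 + 2·377.9 = 1004 kN → 753 kN.
Block shear: A_gv = 3760, A_nv = 2600, A_nt = 488 mm²; R_n = min(0.6F_uA_nv, 0.6F_yA_gv) + U_bs·F_u·A_nt = 820.5 kN → 615 kN.
Bolt shear governs: 379 kN.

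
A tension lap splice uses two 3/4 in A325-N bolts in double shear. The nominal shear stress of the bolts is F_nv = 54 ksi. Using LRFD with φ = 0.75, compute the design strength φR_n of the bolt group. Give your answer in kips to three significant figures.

A_b = π × 0.75² / 4 = 0.4418 in².
R_n = F_nv · A_b · n · n_s = 54 × 0.4418 × 2 × 2 = 95.43 kips.
Design strength φR_n = 0.75 × 95.43 = 71.6 kips.

71.6 kips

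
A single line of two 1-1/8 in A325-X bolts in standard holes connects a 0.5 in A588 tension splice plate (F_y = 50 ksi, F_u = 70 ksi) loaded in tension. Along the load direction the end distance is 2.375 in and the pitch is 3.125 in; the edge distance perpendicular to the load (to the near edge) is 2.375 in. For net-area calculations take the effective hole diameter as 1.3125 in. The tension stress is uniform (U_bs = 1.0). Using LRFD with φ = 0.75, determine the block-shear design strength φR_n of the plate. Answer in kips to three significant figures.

101 kips

Shear plane L_v = 2.375 + 1·3.125 = 5.5 in; A_gv = 5.5 × 0.5 = 2.75 in².
A_nv = (5.5 − 1.5·1.3125) × 0.5 = 1.766 in².
A_nt = (2.375 − 0.5·1.3125) × 0.5 = 0.8594 in².
0.6 F_u A_nv = 74.16 kips; 0.6 F_y A_gv = 82.5 kips → shear rupture governs the shear term.
R_n = 74.16 + 1.0 × 70 × 0.8594 = 134.3 kips.
Design strength φR_n = 0.75 × 134.3 = 101 kips.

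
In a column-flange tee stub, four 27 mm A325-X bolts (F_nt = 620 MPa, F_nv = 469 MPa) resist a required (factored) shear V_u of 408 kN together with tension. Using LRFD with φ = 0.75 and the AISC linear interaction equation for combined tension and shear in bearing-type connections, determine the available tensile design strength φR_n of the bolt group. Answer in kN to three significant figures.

845 kN

A_b = π·27²/4 = 572.6 mm²; f_rv = 408 × 1000 / (4 × 572.6) = 178.1 MPa.
F'_nt = 1.3 F_nt − (F_nt / φF_nv) f_rv = 1.3·620 − (620/(0.75·469))·178.1 = 492 MPa, capped at F_nt → F'_nt = 492 MPa.
R_n = F'_nt · A_b · n = 492 × 572.6 × 4 / 1000 = 1127 kN.
Design strength φR_n = 0.75 × 1127 = 845 kN.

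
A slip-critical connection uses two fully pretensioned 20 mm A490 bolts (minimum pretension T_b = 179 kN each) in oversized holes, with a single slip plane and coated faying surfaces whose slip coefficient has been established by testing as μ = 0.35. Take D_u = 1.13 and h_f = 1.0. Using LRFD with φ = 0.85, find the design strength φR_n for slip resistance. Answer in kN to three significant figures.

R_n = μ · D_u · h_f · T_b · n_s · n_b = 0.35 × 1.13 × 1.0 × 179 × 1 × 2 = 141.6 kN.
Design strength φR_n = 0.85 × 141.6 = 120 kN.

120 kN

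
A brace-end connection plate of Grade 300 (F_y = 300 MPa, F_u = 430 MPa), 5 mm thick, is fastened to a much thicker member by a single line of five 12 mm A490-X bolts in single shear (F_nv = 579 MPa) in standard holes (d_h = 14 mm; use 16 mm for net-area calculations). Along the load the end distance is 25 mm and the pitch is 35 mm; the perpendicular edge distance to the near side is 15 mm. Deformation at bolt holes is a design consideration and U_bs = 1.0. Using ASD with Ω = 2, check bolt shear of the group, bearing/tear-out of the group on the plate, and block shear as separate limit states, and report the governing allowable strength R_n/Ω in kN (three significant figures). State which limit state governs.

Bolt shear: A_b = π·12²/4 = 113.1 mm²; R_n = 579 × 113.1 × 5 × 1 / 1000 = 327.4 kN → 327.4 / 2 = 164 kN.
Bearing: edge l_c = 18, r_n = 46.44 kN; interior l_c = 21, r_n = 54.18 kN; R_n = 46.44 + 4·54.18 = 263.2 kN → 132 kN.
Block shear: A_gv = 825, A_nv = 465, A_nt = 35 mm²; R_n = min(0.6F_uA_nv, 0.6F_yA_gv) + U_bs·F_u·A_nt = 135 kN → 67.5 kN.
Block shear governs: 67.5 kN.

67.5 kN (block shear governs)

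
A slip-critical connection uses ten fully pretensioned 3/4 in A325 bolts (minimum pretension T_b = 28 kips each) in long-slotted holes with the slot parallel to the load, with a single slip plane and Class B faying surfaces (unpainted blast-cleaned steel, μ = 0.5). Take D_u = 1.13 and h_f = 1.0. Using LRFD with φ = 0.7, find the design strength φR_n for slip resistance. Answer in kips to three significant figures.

111 kips

R_n = μ · D_u · h_f · T_b · n_s · n_b = 0.5 × 1.13 × 1.0 × 28 × 1 × 10 = 158.2 kips.
Design strength φR_n = 0.7 × 158.2 = 111 kips.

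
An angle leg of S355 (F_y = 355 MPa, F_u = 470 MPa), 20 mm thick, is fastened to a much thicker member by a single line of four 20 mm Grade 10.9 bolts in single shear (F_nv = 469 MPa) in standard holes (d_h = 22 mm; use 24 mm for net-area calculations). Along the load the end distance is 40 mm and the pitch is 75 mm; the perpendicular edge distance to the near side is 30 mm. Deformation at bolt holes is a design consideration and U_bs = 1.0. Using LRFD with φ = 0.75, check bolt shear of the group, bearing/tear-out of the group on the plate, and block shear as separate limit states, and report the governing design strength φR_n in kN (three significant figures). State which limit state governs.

442 kN (bolt shear governs)

Bolt shear: A_b = π·20²/4 = 314.2 mm²; R_n = 469 × 314.2 × 4 × 1 / 1000 = 589.4 kN → 0.75 × 589.4 = 442 kN.
Bearing: edge l_c = 29, r_n = 327.1 kN; interior l_c = 53, r_n = 451.2 kN; R_n = 327.1 + 3·451.2 = 1681 kN → 1260 kN.
Block shear: A_gv = 5300, A_nv = 3620, A_nt = 360 mm²; R_n = min(0.6F_uA_nv, 0.6F_yA_gv) + U_bs·F_u·A_nt = 1190 kN → 893 kN.
Bolt shear governs: 442 kN.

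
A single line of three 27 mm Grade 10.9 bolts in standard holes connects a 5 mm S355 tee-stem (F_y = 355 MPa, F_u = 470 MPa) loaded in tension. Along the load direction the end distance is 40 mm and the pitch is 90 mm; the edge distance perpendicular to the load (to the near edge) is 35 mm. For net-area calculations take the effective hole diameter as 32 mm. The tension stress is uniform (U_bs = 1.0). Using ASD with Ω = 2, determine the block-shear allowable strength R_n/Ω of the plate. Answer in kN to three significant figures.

Shear plane L_v = 40 + 2·90 = 220 mm; A_gv = 220 × 5 = 1100 mm².
A_nv = (220 − 2.5·32) × 5 = 700 mm².
A_nt = (35 − 0.5·32) × 5 = 95 mm².
0.6 F_u A_nv = 197.4 kN; 0.6 F_y A_gv = 234.3 kN → shear rupture governs the shear term.
R_n = 197.4 + 1.0 × 470 × 95 / 1000 = 242.1 kN.
Allowable strength R_n/Ω = 242.1 / 2 = 121 kN.

121 kN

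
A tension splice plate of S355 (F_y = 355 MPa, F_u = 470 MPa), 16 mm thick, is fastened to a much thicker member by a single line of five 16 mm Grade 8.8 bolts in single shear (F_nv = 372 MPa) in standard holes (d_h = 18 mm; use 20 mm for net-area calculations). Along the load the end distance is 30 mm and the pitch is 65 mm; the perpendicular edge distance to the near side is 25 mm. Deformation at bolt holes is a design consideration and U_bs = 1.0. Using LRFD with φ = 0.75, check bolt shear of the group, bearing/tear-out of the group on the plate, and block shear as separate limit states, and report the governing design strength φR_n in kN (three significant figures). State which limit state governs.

280 kN (bolt shear governs)

Bolt shear: A_b = π·16²/4 = 201.1 mm²; R_n = 372 × 201.1 × 5 × 1 / 1000 = 374 kN → 0.75 × 374 = 280 kN.
Bearing: edge l_c = 21, r_n = 189.5 kN; interior l_c = 47, r_n = 288.8 kN; R_n = 189.5 + 4·288.8 = 1345 kN → 1010 kN.
Block shear: A_gv = 4640, A_nv = 3200, A_nt = 240 mm²; R_n = min(0.6F_uA_nv, 0.6F_yA_gv) + U_bs·F_u·A_nt = 1015 kN → 761 kN.
Bolt shear governs: 280 kN.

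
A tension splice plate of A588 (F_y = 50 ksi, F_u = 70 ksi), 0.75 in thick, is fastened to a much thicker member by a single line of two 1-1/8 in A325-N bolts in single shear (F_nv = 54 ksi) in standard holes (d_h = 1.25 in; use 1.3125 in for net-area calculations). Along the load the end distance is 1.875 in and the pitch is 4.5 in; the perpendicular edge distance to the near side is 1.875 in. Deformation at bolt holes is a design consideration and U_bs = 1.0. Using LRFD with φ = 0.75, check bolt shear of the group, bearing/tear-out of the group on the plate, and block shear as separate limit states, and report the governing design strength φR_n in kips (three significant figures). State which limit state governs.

Bolt shear: A_b = π·1.125²/4 = 0.994 in²; R_n = 54 × 0.994 × 2 × 1 = 107.4 kips → 0.75 × 107.4 = 80.5 kips.
Bearing: edge l_c = 1.25, r_n = 78.75 kips; interior l_c = 3.25, r_n = 141.8 kips; R_n = 78.75 + 1·141.8 = 220.5 kips → 165 kips.
Block shear: A_gv = 4.781, A_nv = 3.305, A_nt = 0.9141 in²; R_n = min(0.6F_uA_nv, 0.6F_yA_gv) + U_bs·F_u·A_nt = 202.8 kips → 152 kips.
Bolt shear governs: 80.5 kips.

80.5 kips (bolt shear governs)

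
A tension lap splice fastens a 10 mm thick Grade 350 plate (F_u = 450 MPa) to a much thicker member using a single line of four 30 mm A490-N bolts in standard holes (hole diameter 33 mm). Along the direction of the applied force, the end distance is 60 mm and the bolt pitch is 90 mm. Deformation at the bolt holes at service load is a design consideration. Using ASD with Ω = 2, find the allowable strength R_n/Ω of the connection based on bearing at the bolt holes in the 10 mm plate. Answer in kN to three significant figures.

Per bolt r_n = 1.2 l_c t F_u ≤ 2.4 d t F_u; upper limit = 2.4 × 30 × 10 × 450 / 1000 = 324 kN.
Edge bolt: l_c = 60 − 33/2 = 43.5 mm → 1.2 × 43.5 × 10 × 450 / 1000 = 234.9 → r_n = 234.9 kN.
Interior bolts: l_c = 90 − 33 = 57 mm → 1.2 × 57 × 10 × 450 / 1000 = 307.8 → r_n = 307.8 kN.
R_n = 1 × 234.9 + 3 × 307.8 = 1158 kN.
Allowable strength R_n/Ω = 1158 / 2 = 579 kN.

579 kN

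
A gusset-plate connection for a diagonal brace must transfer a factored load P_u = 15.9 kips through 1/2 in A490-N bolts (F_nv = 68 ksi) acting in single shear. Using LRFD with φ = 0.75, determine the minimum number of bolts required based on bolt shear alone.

2 bolts

A_b = π·0.5²/4 = 0.1963 in².
Per-bolt design strength φR_n = 0.75 × 68 × 0.1963 × 1 = 10.01 kips.
n ≥ 15.9 / 10.01 = 1.588 → use 2 bolts.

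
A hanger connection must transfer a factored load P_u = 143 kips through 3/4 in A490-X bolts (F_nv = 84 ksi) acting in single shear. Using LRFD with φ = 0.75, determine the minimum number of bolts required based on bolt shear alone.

A_b = π·0.75²/4 = 0.4418 in².
Per-bolt design strength φR_n = 0.75 × 84 × 0.4418 × 1 = 27.83 kips.
n ≥ 143 / 27.83 = 5.138 → use 6 bolts.

6 bolts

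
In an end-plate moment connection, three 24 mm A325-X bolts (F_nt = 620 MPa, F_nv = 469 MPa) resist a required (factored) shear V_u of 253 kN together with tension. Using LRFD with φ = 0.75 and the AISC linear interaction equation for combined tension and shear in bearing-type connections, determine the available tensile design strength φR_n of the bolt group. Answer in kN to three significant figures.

A_b = π·24²/4 = 452.4 mm²; f_rv = 253 × 1000 / (3 × 452.4) = 186.4 MPa.
F'_nt = 1.3 F_nt − (F_nt / φF_nv) f_rv = 1.3·620 − (620/(0.75·469))·186.4 = 477.4 MPa, capped at F_nt → F'_nt = 477.4 MPa.
R_n = F'_nt · A_b · n = 477.4 × 452.4 × 3 / 1000 = 647.9 kN.
Design strength φR_n = 0.75 × 647.9 = 486 kN.

486 kN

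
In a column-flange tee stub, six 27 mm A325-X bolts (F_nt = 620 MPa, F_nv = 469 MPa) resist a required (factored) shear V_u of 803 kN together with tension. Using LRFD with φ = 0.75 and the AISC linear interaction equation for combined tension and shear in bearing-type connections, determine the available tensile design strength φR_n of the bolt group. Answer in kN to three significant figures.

A_b = π·27²/4 = 572.6 mm²; f_rv = 803 × 1000 / (6 × 572.6) = 233.7 MPa.
F'_nt = 1.3 F_nt − (F_nt / φF_nv) f_rv = 1.3·620 − (620/(0.75·469))·233.7 = 394 MPa, capped at F_nt → F'_nt = 394 MPa.
R_n = F'_nt · A_b · n = 394 × 572.6 × 6 / 1000 = 1353 kN.
Design strength φR_n = 0.75 × 1353 = 1020 kN.

1020 kN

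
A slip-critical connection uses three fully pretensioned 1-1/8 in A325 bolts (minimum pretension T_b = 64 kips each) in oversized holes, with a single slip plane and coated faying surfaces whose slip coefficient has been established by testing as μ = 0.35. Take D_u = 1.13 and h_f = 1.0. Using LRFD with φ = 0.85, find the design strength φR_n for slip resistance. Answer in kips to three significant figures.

64.5 kips

R_n = μ · D_u · h_f · T_b · n_s · n_b = 0.35 × 1.13 × 1.0 × 64 × 1 × 3 = 75.94 kips.
Design strength φR_n = 0.85 × 75.94 = 64.5 kips.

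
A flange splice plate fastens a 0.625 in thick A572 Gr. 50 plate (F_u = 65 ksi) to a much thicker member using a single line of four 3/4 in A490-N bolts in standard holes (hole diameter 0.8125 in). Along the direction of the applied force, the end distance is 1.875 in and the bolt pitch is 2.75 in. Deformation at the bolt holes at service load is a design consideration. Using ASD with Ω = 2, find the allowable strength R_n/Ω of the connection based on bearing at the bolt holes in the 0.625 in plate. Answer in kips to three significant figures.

Per bolt r_n = 1.2 l_c t F_u ≤ 2.4 d t F_u; upper limit = 2.4 × 0.75 × 0.625 × 65 = 73.12 kips.
Edge bolt: l_c = 1.875 − 0.8125/2 = 1.469 in → 1.2 × 1.469 × 0.625 × 65 = 71.6 → r_n = 71.6 kips.
Interior bolts: l_c = 2.75 − 0.8125 = 1.938 in → 1.2 × 1.938 × 0.625 × 65 = 94.45 → r_n = 73.12 kips.
R_n = 1 × 71.6 + 3 × 73.12 = 291 kips.
Allowable strength R_n/Ω = 291 / 2 = 145 kips.

145 kips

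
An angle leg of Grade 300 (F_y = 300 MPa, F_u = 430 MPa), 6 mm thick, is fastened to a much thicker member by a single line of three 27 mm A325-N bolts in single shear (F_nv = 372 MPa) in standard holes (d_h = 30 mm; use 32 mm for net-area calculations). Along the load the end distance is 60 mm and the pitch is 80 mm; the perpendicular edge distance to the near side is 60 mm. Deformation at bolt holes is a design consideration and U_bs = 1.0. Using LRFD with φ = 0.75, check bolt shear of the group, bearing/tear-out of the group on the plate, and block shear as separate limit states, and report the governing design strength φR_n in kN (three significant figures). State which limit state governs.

248 kN (block shear governs)

Bolt shear: A_b = π·27²/4 = 572.6 mm²; R_n = 372 × 572.6 × 3 × 1 / 1000 = 639 kN → 0.75 × 639 = 479 kN.
Bearing: edge l_c = 45, r_n = 139.3 kN; interior l_c = 50, r_n = 154.8 kN; R_n = 139.3 + 2·154.8 = 448.9 kN → 337 kN.
Block shear: A_gv = 1320, A_nv = 840, A_nt = 264 mm²; R_n = min(0.6F_uA_nv, 0.6F_yA_gv) + U_bs·F_u·A_nt = 330.2 kN → 248 kN.
Block shear governs: 248 kN.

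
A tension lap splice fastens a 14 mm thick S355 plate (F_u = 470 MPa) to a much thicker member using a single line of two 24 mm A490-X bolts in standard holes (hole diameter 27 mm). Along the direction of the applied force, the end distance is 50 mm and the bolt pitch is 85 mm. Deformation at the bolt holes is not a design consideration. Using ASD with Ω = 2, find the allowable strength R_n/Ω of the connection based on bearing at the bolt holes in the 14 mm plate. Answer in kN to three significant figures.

417 kN

Per bolt r_n = 1.5 l_c t F_u ≤ 3.0 d t F_u; upper limit = 3.0 × 24 × 14 × 470 / 1000 = 473.8 kN.
Edge bolt: l_c = 50 − 27/2 = 36.5 mm → 1.5 × 36.5 × 14 × 470 / 1000 = 360.3 → r_n = 360.3 kN.
Interior bolts: l_c = 85 − 27 = 58 mm → 1.5 × 58 × 14 × 470 / 1000 = 572.5 → r_n = 473.8 kN.
R_n = 1 × 360.3 + 1 × 473.8 = 834 kN.
Allowable strength R_n/Ω = 834 / 2 = 417 kN.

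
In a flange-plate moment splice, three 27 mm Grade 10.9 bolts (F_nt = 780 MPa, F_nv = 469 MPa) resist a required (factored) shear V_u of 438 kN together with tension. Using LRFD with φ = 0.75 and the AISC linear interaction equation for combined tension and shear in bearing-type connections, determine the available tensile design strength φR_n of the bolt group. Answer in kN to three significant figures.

A_b = π·27²/4 = 572.6 mm²; f_rv = 438 × 1000 / (3 × 572.6) = 255 MPa.
F'_nt = 1.3 F_nt − (F_nt / φF_nv) f_rv = 1.3·780 − (780/(0.75·469))·255 = 448.5 MPa, capped at F_nt → F'_nt = 448.5 MPa.
R_n = F'_nt · A_b · n = 448.5 × 572.6 × 3 / 1000 = 770.5 kN.
Design strength φR_n = 0.75 × 770.5 = 578 kN.

578 kN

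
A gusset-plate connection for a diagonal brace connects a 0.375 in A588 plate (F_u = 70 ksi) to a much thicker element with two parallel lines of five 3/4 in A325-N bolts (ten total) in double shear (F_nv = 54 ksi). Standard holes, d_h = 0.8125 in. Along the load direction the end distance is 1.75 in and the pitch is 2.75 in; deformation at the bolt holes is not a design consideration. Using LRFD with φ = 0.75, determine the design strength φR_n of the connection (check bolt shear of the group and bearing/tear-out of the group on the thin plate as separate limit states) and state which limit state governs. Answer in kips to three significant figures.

358 kips (bolt shear governs)

Bolt shear: A_b = π·0.75²/4 = 0.4418 in²; R_n = 54 × 0.4418 × 10 × 2 = 477.1 kips → 0.75 × 477.1 = 358 kips.
Bearing (1.5 l_c t F_u ≤ 3.0 d t F_u): upper limit = 3.0·0.75·0.375·70 = 59.06 kips.
  Edge l_c = 1.75 − 0.8125/2 = 1.344 → r_n = 52.91 kips; interior l_c = 2.75 − 0.8125 = 1.938 → r_n = 59.06 kips.
  R_n,bearing = 2·52.91 + 8·59.06 = 578.3 kips → 0.75 × 578.3 = 434 kips.
Bolt shear governs: 358 kips.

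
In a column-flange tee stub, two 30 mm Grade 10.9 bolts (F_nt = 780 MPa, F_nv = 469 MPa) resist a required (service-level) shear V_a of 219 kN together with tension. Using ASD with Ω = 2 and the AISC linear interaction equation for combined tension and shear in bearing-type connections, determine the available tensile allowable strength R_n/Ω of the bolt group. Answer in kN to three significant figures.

353 kN

A_b = π·30²/4 = 706.9 mm²; f_rv = 219 × 1000 / (2 × 706.9) = 154.9 MPa.
F'_nt = 1.3 F_nt − (Ω F_nt / F_nv) f_rv = 1.3·780 − (2·780/469)·154.9 = 498.7 MPa, capped at F_nt → F'_nt = 498.7 MPa.
R_n = F'_nt · A_b · n = 498.7 × 706.9 × 2 / 1000 = 705.1 kN.
Allowable strength R_n/Ω = 705.1 / 2 = 353 kN.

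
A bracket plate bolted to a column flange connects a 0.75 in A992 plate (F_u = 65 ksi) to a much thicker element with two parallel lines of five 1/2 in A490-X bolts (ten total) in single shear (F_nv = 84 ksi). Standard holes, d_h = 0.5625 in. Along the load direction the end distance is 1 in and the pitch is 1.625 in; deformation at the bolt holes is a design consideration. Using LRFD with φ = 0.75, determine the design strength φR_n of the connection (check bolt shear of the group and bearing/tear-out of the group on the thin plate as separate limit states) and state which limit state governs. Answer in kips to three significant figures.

124 kips (bolt shear governs)

Bolt shear: A_b = π·0.5²/4 = 0.1963 in²; R_n = 84 × 0.1963 × 10 × 1 = 164.9 kips → 0.75 × 164.9 = 124 kips.
Bearing (1.2 l_c t F_u ≤ 2.4 d t F_u): upper limit = 2.4·0.5·0.75·65 = 58.5 kips.
  Edge l_c = 1 − 0.5625/2 = 0.7188 → r_n = 42.05 kips; interior l_c = 1.625 − 0.5625 = 1.062 → r_n = 58.5 kips.
  R_n,bearing = 2·42.05 + 8·58.5 = 552.1 kips → 0.75 × 552.1 = 414 kips.
Bolt shear governs: 124 kips.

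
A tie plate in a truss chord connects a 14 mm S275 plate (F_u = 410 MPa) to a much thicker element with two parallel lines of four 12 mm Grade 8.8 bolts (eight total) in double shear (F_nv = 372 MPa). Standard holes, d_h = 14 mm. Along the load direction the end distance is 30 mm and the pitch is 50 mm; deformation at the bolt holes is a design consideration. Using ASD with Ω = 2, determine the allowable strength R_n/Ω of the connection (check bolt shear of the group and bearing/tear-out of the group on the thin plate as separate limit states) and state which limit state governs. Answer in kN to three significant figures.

337 kN (bolt shear governs)

Bolt shear: A_b = π·12²/4 = 113.1 mm²; R_n = 372 × 113.1 × 8 × 2 / 1000 = 673.2 kN → 673.2 / 2 = 337 kN.
Bearing (1.2 l_c t F_u ≤ 2.4 d t F_u): upper limit = 2.4·12·14·410 / 1000 = 165.3 kN.
  Edge l_c = 30 − 14/2 = 23 → r_n = 158.4 kN; interior l_c = 50 − 14 = 36 → r_n = 165.3 kN.
  R_n,bearing = 2·158.4 + 6·165.3 = 1309 kN → 1309 / 2 = 654 kN.
Bolt shear governs: 337 kN.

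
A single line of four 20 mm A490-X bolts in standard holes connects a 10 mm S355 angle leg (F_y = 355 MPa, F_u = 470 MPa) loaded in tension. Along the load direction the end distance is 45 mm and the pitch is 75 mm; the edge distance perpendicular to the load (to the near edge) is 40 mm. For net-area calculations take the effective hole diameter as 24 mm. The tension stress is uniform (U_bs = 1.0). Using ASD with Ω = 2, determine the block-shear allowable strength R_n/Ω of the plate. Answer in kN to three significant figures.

Shear plane L_v = 45 + 3·75 = 270 mm; A_gv = 270 × 10 = 2700 mm².
A_nv = (270 − 3.5·24) × 10 = 1860 mm².
A_nt = (40 − 0.5·24) × 10 = 280 mm².
0.6 F_u A_nv = 524.5 kN; 0.6 F_y A_gv = 575.1 kN → shear rupture governs the shear term.
R_n = 524.5 + 1.0 × 470 × 280 / 1000 = 656.1 kN.
Allowable strength R_n/Ω = 656.1 / 2 = 328 kN.

328 kN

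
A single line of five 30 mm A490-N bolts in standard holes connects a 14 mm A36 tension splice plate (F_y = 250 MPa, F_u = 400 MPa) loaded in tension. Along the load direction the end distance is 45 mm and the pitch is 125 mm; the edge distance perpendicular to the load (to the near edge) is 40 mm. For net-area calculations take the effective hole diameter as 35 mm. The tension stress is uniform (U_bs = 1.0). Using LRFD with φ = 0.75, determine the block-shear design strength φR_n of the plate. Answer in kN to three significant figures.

953 kN

Shear plane L_v = 45 + 4·125 = 545 mm; A_gv = 545 × 14 = 7630 mm².
A_nv = (545 − 4.5·35) × 14 = 5425 mm².
A_nt = (40 − 0.5·35) × 14 = 315 mm².
0.6 F_u A_nv = 1302 kN; 0.6 F_y A_gv = 1144 kN → shear yielding governs the shear term.
R_n = 1144 + 1.0 × 400 × 315 / 1000 = 1270 kN.
Design strength φR_n = 0.75 × 1270 = 953 kN.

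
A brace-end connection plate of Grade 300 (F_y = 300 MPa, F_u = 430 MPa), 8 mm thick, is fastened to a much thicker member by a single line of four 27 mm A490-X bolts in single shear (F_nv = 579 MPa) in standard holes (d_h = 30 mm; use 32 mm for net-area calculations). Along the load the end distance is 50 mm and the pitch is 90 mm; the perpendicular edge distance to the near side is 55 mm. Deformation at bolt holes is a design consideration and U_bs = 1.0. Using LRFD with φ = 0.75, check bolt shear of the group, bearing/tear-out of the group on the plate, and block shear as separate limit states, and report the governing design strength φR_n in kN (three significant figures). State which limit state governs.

423 kN (block shear governs)

Bolt shear: A_b = π·27²/4 = 572.6 mm²; R_n = 579 × 572.6 × 4 × 1 / 1000 = 1326 kN → 0.75 × 1326 = 995 kN.
Bearing: edge l_c = 35, r_n = 144.5 kN; interior l_c = 60, r_n = 222.9 kN; R_n = 144.5 + 3·222.9 = 813.2 kN → 610 kN.
Block shear: A_gv = 2560, A_nv = 1664, A_nt = 312 mm²; R_n = min(0.6F_uA_nv, 0.6F_yA_gv) + U_bs·F_u·A_nt = 563.5 kN → 423 kN.
Block shear governs: 423 kN.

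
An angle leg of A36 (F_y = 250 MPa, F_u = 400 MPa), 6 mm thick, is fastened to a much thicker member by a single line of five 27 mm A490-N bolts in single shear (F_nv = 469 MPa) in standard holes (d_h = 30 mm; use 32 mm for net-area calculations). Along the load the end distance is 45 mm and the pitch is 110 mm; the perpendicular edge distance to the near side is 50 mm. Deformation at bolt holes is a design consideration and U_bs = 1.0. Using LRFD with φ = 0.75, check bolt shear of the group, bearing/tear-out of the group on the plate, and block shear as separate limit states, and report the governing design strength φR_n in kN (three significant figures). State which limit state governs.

Bolt shear: A_b = π·27²/4 = 572.6 mm²; R_n = 469 × 572.6 × 5 × 1 / 1000 = 1343 kN → 0.75 × 1343 = 1010 kN.
Bearing: edge l_c = 30, r_n = 86.4 kN; interior l_c = 80, r_n = 155.5 kN; R_n = 86.4 + 4·155.5 = 708.5 kN → 531 kN.
Block shear: A_gv = 2910, A_nv = 2046, A_nt = 204 mm²; R_n = min(0.6F_uA_nv, 0.6F_yA_gv) + U_bs·F_u·A_nt = 518.1 kN → 389 kN.
Block shear governs: 389 kN.

389 kN (block shear governs)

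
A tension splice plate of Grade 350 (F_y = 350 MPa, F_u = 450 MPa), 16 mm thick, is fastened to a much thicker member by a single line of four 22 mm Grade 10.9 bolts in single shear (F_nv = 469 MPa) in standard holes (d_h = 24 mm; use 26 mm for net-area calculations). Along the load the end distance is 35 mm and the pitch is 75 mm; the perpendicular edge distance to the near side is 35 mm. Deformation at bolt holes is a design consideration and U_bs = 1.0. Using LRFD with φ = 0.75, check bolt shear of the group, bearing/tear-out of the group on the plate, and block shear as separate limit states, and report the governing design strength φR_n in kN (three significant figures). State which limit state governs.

Bolt shear: A_b = π·22²/4 = 380.1 mm²; R_n = 469 × 380.1 × 4 × 1 / 1000 = 713.1 kN → 0.75 × 713.1 = 535 kN.
Bearing: edge l_c = 23, r_n = 198.7 kN; interior l_c = 51, r_n = 380.2 kN; R_n = 198.7 + 3·380.2 = 1339 kN → 1000 kN.
Block shear: A_gv = 4160, A_nv = 2704, A_nt = 352 mm²; R_n = min(0.6F_uA_nv, 0.6F_yA_gv) + U_bs·F_u·A_nt = 888.5 kN → 666 kN.
Bolt shear governs: 535 kN.

535 kN (bolt shear governs)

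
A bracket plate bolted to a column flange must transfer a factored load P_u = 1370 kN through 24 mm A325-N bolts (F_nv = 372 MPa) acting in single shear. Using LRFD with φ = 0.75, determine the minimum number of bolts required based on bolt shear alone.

A_b = π·24²/4 = 452.4 mm².
Per-bolt design strength φR_n = 0.75 × 372 × 452.4 × 1 / 1000 = 126.2 kN.
n ≥ 1370 / 126.2 = 10.85 → use 11 bolts.

11 bolts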